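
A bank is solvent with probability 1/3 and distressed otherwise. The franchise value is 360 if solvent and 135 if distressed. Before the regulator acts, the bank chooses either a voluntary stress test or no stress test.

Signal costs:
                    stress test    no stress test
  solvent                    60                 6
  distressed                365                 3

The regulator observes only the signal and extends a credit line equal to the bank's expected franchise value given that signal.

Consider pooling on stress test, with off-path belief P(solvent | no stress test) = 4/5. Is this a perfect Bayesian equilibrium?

On the equilibrium path (stress test) the regulator holds the prior 1/3 and pays 1/3·360 + 2/3·135 = 210. Off-path (no stress test) belief 4/5 gives 4/5·360 + 1/5·135 = 315.
Solvent: stress test gives 210 − 60 = 150; no stress test gives 315 − 6 = 309. Deviates. ✗
Distressed: stress test gives 210 − 365 = -155; no stress test gives 315 − 3 = 312. Deviates. ✗

No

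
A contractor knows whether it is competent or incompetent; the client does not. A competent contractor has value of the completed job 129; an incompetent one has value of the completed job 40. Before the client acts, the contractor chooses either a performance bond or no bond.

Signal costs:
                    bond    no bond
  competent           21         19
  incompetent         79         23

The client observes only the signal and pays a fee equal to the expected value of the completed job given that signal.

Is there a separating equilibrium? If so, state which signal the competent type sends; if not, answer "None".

None

Try competent → bond, incompetent → no bond:
  If types separate, bond earns payment 129 and no bond earns 40.
  Competent: bond gives 129 − 21 = 108; no bond gives 40 − 19 = 21. No deviation. ✓
  Incompetent: no bond gives 40 − 23 = 17; bond gives 129 − 79 = 50. Would deviate. ✗
Try competent → no bond, incompetent → bond:
  If types separate, no bond earns payment 129 and bond earns 40.
  Competent: no bond gives 129 − 19 = 110; bond gives 40 − 21 = 19. No deviation. ✓
  Incompetent: bond gives 40 − 79 = -39; no bond gives 129 − 23 = 106. Would deviate. ✗
Neither assignment is incentive-compatible.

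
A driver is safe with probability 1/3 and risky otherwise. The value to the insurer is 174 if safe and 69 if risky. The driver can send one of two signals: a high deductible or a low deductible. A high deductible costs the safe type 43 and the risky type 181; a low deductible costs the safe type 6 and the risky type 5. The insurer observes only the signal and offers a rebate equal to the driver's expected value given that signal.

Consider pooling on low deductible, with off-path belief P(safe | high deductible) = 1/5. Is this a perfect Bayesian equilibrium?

On the equilibrium path (low deductible) the insurer holds the prior 1/3 and pays 1/3·174 + 2/3·69 = 104. Off-path (high deductible) belief 1/5 gives 1/5·174 + 4/5·69 = 90.
Safe: low deductible gives 104 − 6 = 98; high deductible gives 90 − 43 = 47. Stays. ✓
Risky: low deductible gives 104 − 5 = 99; high deductible gives 90 − 181 = -91. Stays. ✓
Beliefs are Bayes-consistent on-path and both types best-respond.

Yes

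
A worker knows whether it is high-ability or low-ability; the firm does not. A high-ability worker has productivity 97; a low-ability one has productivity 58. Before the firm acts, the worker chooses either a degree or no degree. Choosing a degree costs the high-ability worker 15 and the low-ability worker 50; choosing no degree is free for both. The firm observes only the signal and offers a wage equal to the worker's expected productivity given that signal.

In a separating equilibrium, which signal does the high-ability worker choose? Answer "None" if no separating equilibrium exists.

Try high-ability → degree, low-ability → no degree:
  Under separation the firm infers type exactly: degree → high-ability (pays 97), no degree → low-ability (pays 58).
  High-ability: degree gives 97 − 15 = 82; no degree gives 58 − 0 = 58. No deviation. ✓
  Low-ability: no degree gives 58 − 0 = 58; degree gives 97 − 50 = 47. No deviation. ✓
Both hold — the high-ability type sends degree.

degree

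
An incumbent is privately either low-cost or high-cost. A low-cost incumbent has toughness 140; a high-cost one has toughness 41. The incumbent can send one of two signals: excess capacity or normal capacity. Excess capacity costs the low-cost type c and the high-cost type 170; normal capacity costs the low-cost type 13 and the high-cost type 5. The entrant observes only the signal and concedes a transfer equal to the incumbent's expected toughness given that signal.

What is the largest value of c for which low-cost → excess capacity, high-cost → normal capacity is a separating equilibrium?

112

Under separation: excess capacity → low-cost (pays 140); normal capacity → high-cost (pays 41).
High-cost: 41 − 5 = 36 ≥ 140 − 170 = -30. Holds regardless of c. ✓
Low-cost: 140 − c ≥ 41 − 13, so c ≤ 140 − 28 = 112.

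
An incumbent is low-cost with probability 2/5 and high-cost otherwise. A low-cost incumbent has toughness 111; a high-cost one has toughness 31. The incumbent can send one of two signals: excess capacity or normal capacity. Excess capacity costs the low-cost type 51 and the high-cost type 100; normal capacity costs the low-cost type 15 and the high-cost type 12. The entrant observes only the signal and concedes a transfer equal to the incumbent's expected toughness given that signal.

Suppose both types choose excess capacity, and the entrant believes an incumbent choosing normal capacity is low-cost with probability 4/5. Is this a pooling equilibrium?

At the pooled signal (excess capacity) the entrant holds the prior 2/5 and pays 2/5·111 + 3/5·31 = 63. Off-path (normal capacity) belief 4/5 gives 4/5·111 + 1/5·31 = 95.
Low-cost: excess capacity gives 63 − 51 = 12; normal capacity gives 95 − 15 = 80. Deviates. ✗
High-cost: excess capacity gives 63 − 100 = -37; normal capacity gives 95 − 12 = 83. Deviates. ✗

No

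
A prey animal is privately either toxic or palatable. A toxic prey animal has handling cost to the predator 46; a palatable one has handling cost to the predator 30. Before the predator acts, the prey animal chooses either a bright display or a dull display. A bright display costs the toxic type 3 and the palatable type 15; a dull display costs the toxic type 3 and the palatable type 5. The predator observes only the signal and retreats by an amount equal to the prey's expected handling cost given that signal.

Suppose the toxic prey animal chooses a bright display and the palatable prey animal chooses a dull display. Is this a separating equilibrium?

If types separate, bright display earns payment 46 and dull display earns 30.
Toxic: bright display gives 46 − 3 = 43; dull display gives 30 − 3 = 27. No deviation. ✓
Palatable: dull display gives 30 − 5 = 25; bright display gives 46 − 15 = 31. Would deviate. ✗

No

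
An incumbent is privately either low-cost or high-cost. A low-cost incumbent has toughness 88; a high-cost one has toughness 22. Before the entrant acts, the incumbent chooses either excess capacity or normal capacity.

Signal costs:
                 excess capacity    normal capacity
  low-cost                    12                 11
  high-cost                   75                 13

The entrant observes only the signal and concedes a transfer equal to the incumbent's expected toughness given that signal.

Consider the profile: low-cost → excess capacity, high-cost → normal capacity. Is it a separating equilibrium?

If types separate, excess capacity earns payment 88 and normal capacity earns 22.
Low-cost: excess capacity gives 88 − 12 = 76; normal capacity gives 22 − 11 = 11. No deviation. ✓
High-cost: normal capacity gives 22 − 13 = 9; excess capacity gives 88 − 75 = 13. Would deviate. ✗

No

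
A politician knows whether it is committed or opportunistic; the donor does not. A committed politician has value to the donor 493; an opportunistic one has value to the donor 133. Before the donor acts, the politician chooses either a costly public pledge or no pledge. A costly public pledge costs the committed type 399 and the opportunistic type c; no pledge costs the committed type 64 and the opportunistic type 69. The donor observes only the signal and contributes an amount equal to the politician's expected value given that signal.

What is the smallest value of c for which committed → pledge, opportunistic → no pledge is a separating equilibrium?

429

Under separation: pledge → committed (pays 493); no pledge → opportunistic (pays 133).
Committed: 493 − 399 = 94 ≥ 133 − 64 = 69. Holds regardless of c. ✓
Opportunistic: 133 − 69 ≥ 493 − c, so c ≥ 493 − 64 = 429.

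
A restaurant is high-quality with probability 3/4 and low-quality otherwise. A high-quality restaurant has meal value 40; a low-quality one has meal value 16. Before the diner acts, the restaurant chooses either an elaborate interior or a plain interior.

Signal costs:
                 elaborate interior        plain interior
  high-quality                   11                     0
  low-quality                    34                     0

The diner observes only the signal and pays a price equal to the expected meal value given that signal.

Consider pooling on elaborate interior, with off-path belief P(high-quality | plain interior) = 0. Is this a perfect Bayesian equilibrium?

At the pooled signal (elaborate interior) the diner holds the prior 3/4 and pays 3/4·40 + 1/4·16 = 34. Off-path (plain interior) belief 0 gives 0·40 + 1·16 = 16.
High-quality: elaborate interior gives 34 − 11 = 23; plain interior gives 16 − 0 = 16. Stays. ✓
Low-quality: elaborate interior gives 34 − 34 = 0; plain interior gives 16 − 0 = 16. Deviates. ✗

No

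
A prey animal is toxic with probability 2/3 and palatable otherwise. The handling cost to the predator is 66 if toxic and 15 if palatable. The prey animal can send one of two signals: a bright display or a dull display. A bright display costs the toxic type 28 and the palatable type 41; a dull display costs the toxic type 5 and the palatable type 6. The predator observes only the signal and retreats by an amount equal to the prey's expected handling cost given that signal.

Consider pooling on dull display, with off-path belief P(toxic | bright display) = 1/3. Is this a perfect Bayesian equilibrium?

On the equilibrium path (dull display) the predator holds the prior 2/3 and pays 2/3·66 + 1/3·15 = 49. Off-path (bright display) belief 1/3 gives 1/3·66 + 2/3·15 = 32.
Toxic: dull display gives 49 − 5 = 44; bright display gives 32 − 28 = 4. Stays. ✓
Palatable: dull display gives 49 − 6 = 43; bright display gives 32 − 41 = -9. Stays. ✓
Beliefs are Bayes-consistent on-path and both types best-respond.

Yes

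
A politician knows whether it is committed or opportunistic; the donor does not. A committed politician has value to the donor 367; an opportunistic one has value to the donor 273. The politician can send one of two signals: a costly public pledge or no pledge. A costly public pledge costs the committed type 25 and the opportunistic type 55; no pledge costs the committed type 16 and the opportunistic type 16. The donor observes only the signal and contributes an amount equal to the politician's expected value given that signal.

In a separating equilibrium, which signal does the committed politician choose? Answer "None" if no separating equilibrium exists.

Try committed → pledge, opportunistic → no pledge:
  If types separate, pledge earns payment 367 and no pledge earns 273.
  Committed: pledge gives 367 − 25 = 342; no pledge gives 273 − 16 = 257. No deviation. ✓
  Opportunistic: no pledge gives 273 − 16 = 257; pledge gives 367 − 55 = 312. Would deviate. ✗
Try committed → no pledge, opportunistic → pledge:
  If types separate, no pledge earns payment 367 and pledge earns 273.
  Committed: no pledge gives 367 − 16 = 351; pledge gives 273 − 25 = 248. No deviation. ✓
  Opportunistic: pledge gives 273 − 55 = 218; no pledge gives 367 − 16 = 351. Would deviate. ✗
Neither assignment is incentive-compatible.

None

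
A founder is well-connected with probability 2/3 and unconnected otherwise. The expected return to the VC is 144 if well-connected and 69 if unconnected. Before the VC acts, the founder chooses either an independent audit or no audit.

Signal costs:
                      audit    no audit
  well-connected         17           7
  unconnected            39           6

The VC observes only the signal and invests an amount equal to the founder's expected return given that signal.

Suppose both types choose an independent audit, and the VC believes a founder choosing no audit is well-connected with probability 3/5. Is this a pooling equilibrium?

No

At the pooled signal (audit) the VC holds the prior 2/3 and pays 2/3·144 + 1/3·69 = 119. Off-path (no audit) belief 3/5 gives 3/5·144 + 2/5·69 = 114.
Well-connected: audit gives 119 − 17 = 102; no audit gives 114 − 7 = 107. Deviates. ✗
Unconnected: audit gives 119 − 39 = 80; no audit gives 114 − 6 = 108. Deviates. ✗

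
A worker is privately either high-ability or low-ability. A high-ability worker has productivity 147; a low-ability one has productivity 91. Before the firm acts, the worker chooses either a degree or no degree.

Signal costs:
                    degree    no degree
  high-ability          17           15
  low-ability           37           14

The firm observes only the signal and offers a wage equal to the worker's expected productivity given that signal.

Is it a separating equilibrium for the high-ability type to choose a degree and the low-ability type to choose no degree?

No

If types separate, degree earns payment 147 and no degree earns 91.
High-ability: degree gives 147 − 17 = 130; no degree gives 91 − 15 = 76. No deviation. ✓
Low-ability: no degree gives 91 − 14 = 77; degree gives 147 − 37 = 110. Would deviate. ✗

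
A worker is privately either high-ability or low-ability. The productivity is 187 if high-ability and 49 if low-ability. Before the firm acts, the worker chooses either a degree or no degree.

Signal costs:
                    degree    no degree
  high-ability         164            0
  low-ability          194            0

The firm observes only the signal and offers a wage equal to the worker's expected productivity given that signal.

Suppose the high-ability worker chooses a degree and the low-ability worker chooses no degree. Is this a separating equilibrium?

No

Under separation the firm infers type exactly: degree → high-ability (pays 187), no degree → low-ability (pays 49).
High-ability: degree gives 187 − 164 = 23; no degree gives 49 − 0 = 49. Would deviate. ✗
Low-ability: no degree gives 49 − 0 = 49; degree gives 187 − 194 = -7. No deviation. ✓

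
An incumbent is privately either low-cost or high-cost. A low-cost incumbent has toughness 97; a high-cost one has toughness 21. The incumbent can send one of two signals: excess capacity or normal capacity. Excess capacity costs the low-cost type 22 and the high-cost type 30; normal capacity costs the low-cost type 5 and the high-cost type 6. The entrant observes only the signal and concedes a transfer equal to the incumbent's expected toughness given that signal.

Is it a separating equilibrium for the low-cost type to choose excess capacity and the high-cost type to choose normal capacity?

No

If types separate, excess capacity earns payment 97 and normal capacity earns 21.
Low-cost: excess capacity gives 97 − 22 = 75; normal capacity gives 21 − 5 = 16. No deviation. ✓
High-cost: normal capacity gives 21 − 6 = 15; excess capacity gives 97 − 30 = 67. Would deviate. ✗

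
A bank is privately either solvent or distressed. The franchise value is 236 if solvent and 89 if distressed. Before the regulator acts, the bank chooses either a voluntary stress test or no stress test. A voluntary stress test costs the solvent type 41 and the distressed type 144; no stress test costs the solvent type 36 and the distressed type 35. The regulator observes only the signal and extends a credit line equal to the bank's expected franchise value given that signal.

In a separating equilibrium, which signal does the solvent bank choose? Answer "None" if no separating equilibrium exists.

None

Try solvent → stress test, distressed → no stress test:
  Under separation the regulator infers type exactly: stress test → solvent (pays 236), no stress test → distressed (pays 89).
  Solvent: stress test gives 236 − 41 = 195; no stress test gives 89 − 36 = 53. No deviation. ✓
  Distressed: no stress test gives 89 − 35 = 54; stress test gives 236 − 144 = 92. Would deviate. ✗
Try solvent → no stress test, distressed → stress test:
  Under separation the regulator infers type exactly: no stress test → solvent (pays 236), stress test → distressed (pays 89).
  Solvent: no stress test gives 236 − 36 = 200; stress test gives 89 − 41 = 48. No deviation. ✓
  Distressed: stress test gives 89 − 144 = -55; no stress test gives 236 − 35 = 201. Would deviate. ✗
Neither assignment is incentive-compatible.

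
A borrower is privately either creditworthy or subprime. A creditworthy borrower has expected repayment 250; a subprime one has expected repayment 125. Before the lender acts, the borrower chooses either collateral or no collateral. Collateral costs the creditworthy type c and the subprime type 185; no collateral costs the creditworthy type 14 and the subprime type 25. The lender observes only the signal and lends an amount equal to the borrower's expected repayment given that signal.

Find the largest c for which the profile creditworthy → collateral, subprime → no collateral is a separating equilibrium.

139

Under separation: collateral → creditworthy (pays 250); no collateral → subprime (pays 125).
Subprime: 125 − 25 = 100 ≥ 250 − 185 = 65. Holds regardless of c. ✓
Creditworthy: 250 − c ≥ 125 − 14, so c ≤ 250 − 111 = 139.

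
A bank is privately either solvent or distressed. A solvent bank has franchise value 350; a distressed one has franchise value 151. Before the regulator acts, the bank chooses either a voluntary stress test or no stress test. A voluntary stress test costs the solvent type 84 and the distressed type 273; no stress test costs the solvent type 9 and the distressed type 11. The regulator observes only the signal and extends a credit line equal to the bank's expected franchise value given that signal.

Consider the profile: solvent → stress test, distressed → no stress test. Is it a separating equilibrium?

Yes

If types separate, stress test earns payment 350 and no stress test earns 151.
Solvent: stress test gives 350 − 84 = 266; no stress test gives 151 − 9 = 142. No deviation. ✓
Distressed: no stress test gives 151 − 11 = 140; stress test gives 350 − 273 = 77. No deviation. ✓
Both incentive constraints hold.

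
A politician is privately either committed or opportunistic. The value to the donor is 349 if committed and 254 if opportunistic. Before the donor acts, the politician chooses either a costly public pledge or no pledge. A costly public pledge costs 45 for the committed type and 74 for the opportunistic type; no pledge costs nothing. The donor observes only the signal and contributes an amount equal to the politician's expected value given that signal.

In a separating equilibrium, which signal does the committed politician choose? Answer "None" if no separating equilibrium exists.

Try committed → pledge, opportunistic → no pledge:
  If types separate, pledge earns payment 349 and no pledge earns 254.
  Committed: pledge gives 349 − 45 = 304; no pledge gives 254 − 0 = 254. No deviation. ✓
  Opportunistic: no pledge gives 254 − 0 = 254; pledge gives 349 − 74 = 275. Would deviate. ✗
Try committed → no pledge, opportunistic → pledge:
  If types separate, no pledge earns payment 349 and pledge earns 254.
  Committed: no pledge gives 349 − 0 = 349; pledge gives 254 − 45 = 209. No deviation. ✓
  Opportunistic: pledge gives 254 − 74 = 180; no pledge gives 349 − 0 = 349. Would deviate. ✗
Neither assignment is incentive-compatible.

None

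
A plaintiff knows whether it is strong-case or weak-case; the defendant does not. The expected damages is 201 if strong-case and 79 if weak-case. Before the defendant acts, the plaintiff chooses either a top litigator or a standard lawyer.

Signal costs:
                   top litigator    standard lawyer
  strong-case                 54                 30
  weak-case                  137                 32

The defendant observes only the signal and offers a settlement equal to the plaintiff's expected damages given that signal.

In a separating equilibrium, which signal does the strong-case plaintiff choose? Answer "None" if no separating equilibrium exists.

None

Try strong-case → top litigator, weak-case → standard lawyer:
  If types separate, top litigator earns payment 201 and standard lawyer earns 79.
  Strong-case: top litigator gives 201 − 54 = 147; standard lawyer gives 79 − 30 = 49. No deviation. ✓
  Weak-case: standard lawyer gives 79 − 32 = 47; top litigator gives 201 − 137 = 64. Would deviate. ✗
Try strong-case → standard lawyer, weak-case → top litigator:
  If types separate, standard lawyer earns payment 201 and top litigator earns 79.
  Strong-case: standard lawyer gives 201 − 30 = 171; top litigator gives 79 − 54 = 25. No deviation. ✓
  Weak-case: top litigator gives 79 − 137 = -58; standard lawyer gives 201 − 32 = 169. Would deviate. ✗
Neither assignment is incentive-compatible.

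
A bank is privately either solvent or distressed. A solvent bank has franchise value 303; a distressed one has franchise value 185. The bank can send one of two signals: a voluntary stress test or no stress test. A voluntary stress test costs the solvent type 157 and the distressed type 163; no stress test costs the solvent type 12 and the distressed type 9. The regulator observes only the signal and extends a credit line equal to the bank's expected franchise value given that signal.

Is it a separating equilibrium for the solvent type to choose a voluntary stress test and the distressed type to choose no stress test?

No

If types separate, stress test earns payment 303 and no stress test earns 185.
Solvent: stress test gives 303 − 157 = 146; no stress test gives 185 − 12 = 173. Would deviate. ✗
Distressed: no stress test gives 185 − 9 = 176; stress test gives 303 − 163 = 140. No deviation. ✓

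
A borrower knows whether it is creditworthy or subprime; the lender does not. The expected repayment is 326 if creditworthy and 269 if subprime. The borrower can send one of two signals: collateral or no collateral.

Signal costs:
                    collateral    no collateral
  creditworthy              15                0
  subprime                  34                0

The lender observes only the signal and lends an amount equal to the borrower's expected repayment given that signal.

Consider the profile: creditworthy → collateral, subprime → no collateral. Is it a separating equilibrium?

No

Under separation the lender infers type exactly: collateral → creditworthy (pays 326), no collateral → subprime (pays 269).
Creditworthy: collateral gives 326 − 15 = 311; no collateral gives 269 − 0 = 269. No deviation. ✓
Subprime: no collateral gives 269 − 0 = 269; collateral gives 326 − 34 = 292. Would deviate. ✗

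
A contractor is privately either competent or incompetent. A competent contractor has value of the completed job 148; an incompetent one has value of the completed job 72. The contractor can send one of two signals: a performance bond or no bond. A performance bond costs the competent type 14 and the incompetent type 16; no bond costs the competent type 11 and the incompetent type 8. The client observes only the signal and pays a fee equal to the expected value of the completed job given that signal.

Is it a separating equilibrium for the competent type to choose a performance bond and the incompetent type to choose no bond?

If types separate, bond earns payment 148 and no bond earns 72.
Competent: bond gives 148 − 14 = 134; no bond gives 72 − 11 = 61. No deviation. ✓
Incompetent: no bond gives 72 − 8 = 64; bond gives 148 − 16 = 132. Would deviate. ✗

No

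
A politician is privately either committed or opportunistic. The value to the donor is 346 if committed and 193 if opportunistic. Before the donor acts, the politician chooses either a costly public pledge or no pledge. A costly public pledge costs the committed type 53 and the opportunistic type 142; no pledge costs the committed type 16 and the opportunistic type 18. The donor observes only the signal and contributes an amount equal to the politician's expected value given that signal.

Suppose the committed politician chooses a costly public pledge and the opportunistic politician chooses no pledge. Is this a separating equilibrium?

No

If types separate, pledge earns payment 346 and no pledge earns 193.
Committed: pledge gives 346 − 53 = 293; no pledge gives 193 − 16 = 177. No deviation. ✓
Opportunistic: no pledge gives 193 − 18 = 175; pledge gives 346 − 142 = 204. Would deviate. ✗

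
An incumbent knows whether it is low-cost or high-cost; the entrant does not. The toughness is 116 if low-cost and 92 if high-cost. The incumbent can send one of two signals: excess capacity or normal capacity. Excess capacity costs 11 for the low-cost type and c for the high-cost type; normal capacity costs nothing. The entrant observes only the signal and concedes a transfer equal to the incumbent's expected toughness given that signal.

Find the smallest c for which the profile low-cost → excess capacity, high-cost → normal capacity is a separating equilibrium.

Under separation: excess capacity → low-cost (pays 116); normal capacity → high-cost (pays 92).
Low-cost: 116 − 11 = 105 ≥ 92 − 0 = 92. Holds regardless of c. ✓
High-cost: 92 − 0 ≥ 116 − c, so c ≥ 116 − 92 = 24.

24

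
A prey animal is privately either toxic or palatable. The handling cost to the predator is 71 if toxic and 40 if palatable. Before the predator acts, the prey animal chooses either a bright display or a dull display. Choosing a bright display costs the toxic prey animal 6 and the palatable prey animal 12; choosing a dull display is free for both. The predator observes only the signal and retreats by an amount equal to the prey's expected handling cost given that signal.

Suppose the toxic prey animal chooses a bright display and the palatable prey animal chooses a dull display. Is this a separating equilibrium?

No

If types separate, bright display earns payment 71 and dull display earns 40.
Toxic: bright display gives 71 − 6 = 65; dull display gives 40 − 0 = 40. No deviation. ✓
Palatable: dull display gives 40 − 0 = 40; bright display gives 71 − 12 = 59. Would deviate. ✗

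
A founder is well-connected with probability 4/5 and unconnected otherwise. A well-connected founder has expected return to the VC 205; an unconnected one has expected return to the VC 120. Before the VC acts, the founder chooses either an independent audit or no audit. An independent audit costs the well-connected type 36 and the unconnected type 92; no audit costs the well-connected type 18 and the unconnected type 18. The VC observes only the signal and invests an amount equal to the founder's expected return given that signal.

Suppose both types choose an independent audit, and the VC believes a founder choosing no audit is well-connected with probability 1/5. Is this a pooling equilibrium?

No

At the pooled signal (audit) the VC holds the prior 4/5 and pays 4/5·205 + 1/5·120 = 188. Off-path (no audit) belief 1/5 gives 1/5·205 + 4/5·120 = 137.
Well-connected: audit gives 188 − 36 = 152; no audit gives 137 − 18 = 119. Stays. ✓
Unconnected: audit gives 188 − 92 = 96; no audit gives 137 − 18 = 119. Deviates. ✗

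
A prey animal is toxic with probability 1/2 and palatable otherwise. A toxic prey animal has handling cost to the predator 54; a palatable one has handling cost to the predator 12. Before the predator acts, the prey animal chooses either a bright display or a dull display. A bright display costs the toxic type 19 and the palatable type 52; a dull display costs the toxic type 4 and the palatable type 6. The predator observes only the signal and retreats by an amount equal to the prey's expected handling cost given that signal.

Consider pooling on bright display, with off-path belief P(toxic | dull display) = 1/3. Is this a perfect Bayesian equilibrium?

No

At the pooled signal (bright display) the predator holds the prior 1/2 and pays 1/2·54 + 1/2·12 = 33. Off-path (dull display) belief 1/3 gives 1/3·54 + 2/3·12 = 26.
Toxic: bright display gives 33 − 19 = 14; dull display gives 26 − 4 = 22. Deviates. ✗
Palatable: bright display gives 33 − 52 = -19; dull display gives 26 − 6 = 20. Deviates. ✗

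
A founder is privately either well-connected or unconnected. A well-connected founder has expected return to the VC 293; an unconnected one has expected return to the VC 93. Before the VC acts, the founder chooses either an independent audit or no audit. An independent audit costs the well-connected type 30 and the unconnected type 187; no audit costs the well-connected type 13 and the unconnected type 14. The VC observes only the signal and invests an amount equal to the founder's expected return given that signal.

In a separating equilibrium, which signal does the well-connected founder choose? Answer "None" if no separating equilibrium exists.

Try well-connected → audit, unconnected → no audit:
  If types separate, audit earns payment 293 and no audit earns 93.
  Well-connected: audit gives 293 − 30 = 263; no audit gives 93 − 13 = 80. No deviation. ✓
  Unconnected: no audit gives 93 − 14 = 79; audit gives 293 − 187 = 106. Would deviate. ✗
Try well-connected → no audit, unconnected → audit:
  If types separate, no audit earns payment 293 and audit earns 93.
  Well-connected: no audit gives 293 − 13 = 280; audit gives 93 − 30 = 63. No deviation. ✓
  Unconnected: audit gives 93 − 187 = -94; no audit gives 293 − 14 = 279. Would deviate. ✗
Neither assignment is incentive-compatible.

None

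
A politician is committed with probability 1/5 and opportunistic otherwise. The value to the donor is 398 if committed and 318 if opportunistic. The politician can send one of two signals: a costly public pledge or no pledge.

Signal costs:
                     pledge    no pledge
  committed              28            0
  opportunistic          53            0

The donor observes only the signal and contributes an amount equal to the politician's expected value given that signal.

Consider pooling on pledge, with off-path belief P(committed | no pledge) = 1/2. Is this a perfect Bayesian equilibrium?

No

At the pooled signal (pledge) the donor holds the prior 1/5 and pays 1/5·398 + 4/5·318 = 334. Off-path (no pledge) belief 1/2 gives 1/2·398 + 1/2·318 = 358.
Committed: pledge gives 334 − 28 = 306; no pledge gives 358 − 0 = 358. Deviates. ✗
Opportunistic: pledge gives 334 − 53 = 281; no pledge gives 358 − 0 = 358. Deviates. ✗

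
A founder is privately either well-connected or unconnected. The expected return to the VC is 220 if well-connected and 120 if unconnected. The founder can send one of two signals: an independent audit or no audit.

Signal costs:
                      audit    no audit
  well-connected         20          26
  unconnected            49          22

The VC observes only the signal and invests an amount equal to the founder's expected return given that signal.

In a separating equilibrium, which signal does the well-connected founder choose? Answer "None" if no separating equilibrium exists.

None

Try well-connected → audit, unconnected → no audit:
  If types separate, audit earns payment 220 and no audit earns 120.
  Well-connected: audit gives 220 − 20 = 200; no audit gives 120 − 26 = 94. No deviation. ✓
  Unconnected: no audit gives 120 − 22 = 98; audit gives 220 − 49 = 171. Would deviate. ✗
Try well-connected → no audit, unconnected → audit:
  If types separate, no audit earns payment 220 and audit earns 120.
  Well-connected: no audit gives 220 − 26 = 194; audit gives 120 − 20 = 100. No deviation. ✓
  Unconnected: audit gives 120 − 49 = 71; no audit gives 220 − 22 = 198. Would deviate. ✗
Neither assignment is incentive-compatible.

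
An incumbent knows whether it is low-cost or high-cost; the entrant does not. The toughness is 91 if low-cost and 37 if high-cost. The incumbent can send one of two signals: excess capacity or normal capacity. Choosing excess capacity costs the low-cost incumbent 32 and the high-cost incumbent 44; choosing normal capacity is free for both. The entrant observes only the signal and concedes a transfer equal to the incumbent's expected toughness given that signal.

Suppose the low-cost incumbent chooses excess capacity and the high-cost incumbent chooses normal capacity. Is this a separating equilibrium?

If types separate, excess capacity earns payment 91 and normal capacity earns 37.
Low-cost: excess capacity gives 91 − 32 = 59; normal capacity gives 37 − 0 = 37. No deviation. ✓
High-cost: normal capacity gives 37 − 0 = 37; excess capacity gives 91 − 44 = 47. Would deviate. ✗

No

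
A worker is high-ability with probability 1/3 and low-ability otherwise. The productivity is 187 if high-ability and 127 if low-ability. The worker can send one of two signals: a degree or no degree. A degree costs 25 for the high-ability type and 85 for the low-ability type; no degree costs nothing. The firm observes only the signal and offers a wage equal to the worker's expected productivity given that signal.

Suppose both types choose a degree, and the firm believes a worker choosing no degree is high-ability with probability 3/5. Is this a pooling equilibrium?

At the pooled signal (degree) the firm holds the prior 1/3 and pays 1/3·187 + 2/3·127 = 147. Off-path (no degree) belief 3/5 gives 3/5·187 + 2/5·127 = 163.
High-ability: degree gives 147 − 25 = 122; no degree gives 163 − 0 = 163. Deviates. ✗
Low-ability: degree gives 147 − 85 = 62; no degree gives 163 − 0 = 163. Deviates. ✗

No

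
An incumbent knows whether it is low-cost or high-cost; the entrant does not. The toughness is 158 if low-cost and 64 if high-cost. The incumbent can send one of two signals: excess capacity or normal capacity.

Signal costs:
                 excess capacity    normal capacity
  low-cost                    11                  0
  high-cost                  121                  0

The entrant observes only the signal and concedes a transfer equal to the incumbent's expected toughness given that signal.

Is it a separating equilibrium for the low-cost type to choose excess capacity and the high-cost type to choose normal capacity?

Under separation the entrant infers type exactly: excess capacity → low-cost (pays 158), normal capacity → high-cost (pays 64).
Low-cost: excess capacity gives 158 − 11 = 147; normal capacity gives 64 − 0 = 64. No deviation. ✓
High-cost: normal capacity gives 64 − 0 = 64; excess capacity gives 158 − 121 = 37. No deviation. ✓
Neither type gains from mimicking the other.

Yes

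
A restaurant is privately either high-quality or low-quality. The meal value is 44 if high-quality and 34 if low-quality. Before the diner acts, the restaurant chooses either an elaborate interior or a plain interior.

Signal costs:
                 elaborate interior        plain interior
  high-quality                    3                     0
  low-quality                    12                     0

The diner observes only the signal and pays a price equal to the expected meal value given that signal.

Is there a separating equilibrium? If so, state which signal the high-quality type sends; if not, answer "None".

elaborate interior

Try high-quality → elaborate interior, low-quality → plain interior:
  If types separate, elaborate interior earns payment 44 and plain interior earns 34.
  High-quality: elaborate interior gives 44 − 3 = 41; plain interior gives 34 − 0 = 34. No deviation. ✓
  Low-quality: plain interior gives 34 − 0 = 34; elaborate interior gives 44 − 12 = 32. No deviation. ✓
Both hold — the high-quality type sends elaborate interior.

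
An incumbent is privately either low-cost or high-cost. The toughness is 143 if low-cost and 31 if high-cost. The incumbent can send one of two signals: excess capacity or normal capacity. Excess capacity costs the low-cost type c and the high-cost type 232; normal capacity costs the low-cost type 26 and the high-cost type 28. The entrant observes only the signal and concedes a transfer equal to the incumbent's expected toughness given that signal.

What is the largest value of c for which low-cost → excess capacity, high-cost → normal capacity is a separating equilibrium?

Under separation: excess capacity → low-cost (pays 143); normal capacity → high-cost (pays 31).
High-cost: 31 − 28 = 3 ≥ 143 − 232 = -89. Holds regardless of c. ✓
Low-cost: 143 − c ≥ 31 − 26, so c ≤ 143 − 5 = 138.

138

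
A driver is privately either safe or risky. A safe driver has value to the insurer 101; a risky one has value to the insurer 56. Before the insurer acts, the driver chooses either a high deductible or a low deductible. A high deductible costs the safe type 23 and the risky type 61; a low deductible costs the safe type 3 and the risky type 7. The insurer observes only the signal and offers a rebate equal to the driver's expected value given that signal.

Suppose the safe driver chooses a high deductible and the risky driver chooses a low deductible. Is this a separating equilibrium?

Yes

If types separate, high deductible earns payment 101 and low deductible earns 56.
Safe: high deductible gives 101 − 23 = 78; low deductible gives 56 − 3 = 53. No deviation. ✓
Risky: low deductible gives 56 − 7 = 49; high deductible gives 101 − 61 = 40. No deviation. ✓
Both incentive constraints hold.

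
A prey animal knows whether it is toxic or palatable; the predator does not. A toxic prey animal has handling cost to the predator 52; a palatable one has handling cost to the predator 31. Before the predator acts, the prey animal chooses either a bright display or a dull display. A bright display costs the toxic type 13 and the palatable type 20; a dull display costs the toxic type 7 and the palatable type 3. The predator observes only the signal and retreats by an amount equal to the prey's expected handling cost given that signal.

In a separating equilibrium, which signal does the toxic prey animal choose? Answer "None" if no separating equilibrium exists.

Try toxic → bright display, palatable → dull display:
  Under separation the predator infers type exactly: bright display → toxic (pays 52), dull display → palatable (pays 31).
  Toxic: bright display gives 52 − 13 = 39; dull display gives 31 − 7 = 24. No deviation. ✓
  Palatable: dull display gives 31 − 3 = 28; bright display gives 52 − 20 = 32. Would deviate. ✗
Try toxic → dull display, palatable → bright display:
  Under separation the predator infers type exactly: dull display → toxic (pays 52), bright display → palatable (pays 31).
  Toxic: dull display gives 52 − 7 = 45; bright display gives 31 − 13 = 18. No deviation. ✓
  Palatable: bright display gives 31 − 20 = 11; dull display gives 52 − 3 = 49. Would deviate. ✗
Neither assignment is incentive-compatible.

None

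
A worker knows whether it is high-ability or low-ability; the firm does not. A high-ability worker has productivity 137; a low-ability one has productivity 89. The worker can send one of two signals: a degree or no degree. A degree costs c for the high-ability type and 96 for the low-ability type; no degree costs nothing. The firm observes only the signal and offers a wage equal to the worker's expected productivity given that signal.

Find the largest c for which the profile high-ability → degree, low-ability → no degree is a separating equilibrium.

Under separation: degree → high-ability (pays 137); no degree → low-ability (pays 89).
Low-ability: 89 − 0 = 89 ≥ 137 − 96 = 41. Holds regardless of c. ✓
High-ability: 137 − c ≥ 89 − 0, so c ≤ 137 − 89 = 48.

48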